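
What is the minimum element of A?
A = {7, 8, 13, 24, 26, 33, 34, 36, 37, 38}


Set A = {7, 8, 13, 24, 26, 33, 34, 36, 37, 38}
Elements in ascending order: 7, 8, 13, 24, 26, 33, 34, 36, 37, 38
The smallest element is 7.

7


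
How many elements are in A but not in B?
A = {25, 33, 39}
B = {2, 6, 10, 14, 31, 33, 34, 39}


Set A = {25, 33, 39}
Set B = {2, 6, 10, 14, 31, 33, 34, 39}
A \ B = {25}
|A \ B| = 1

1


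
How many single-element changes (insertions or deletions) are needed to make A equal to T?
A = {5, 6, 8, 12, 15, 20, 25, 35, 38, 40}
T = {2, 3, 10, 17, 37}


Set A = {5, 6, 8, 12, 15, 20, 25, 35, 38, 40}
Set T = {2, 3, 10, 17, 37}
Elements to remove from A (in A, not in T): {5, 6, 8, 12, 15, 20, 25, 35, 38, 40} → 10 removals
Elements to add to A (in T, not in A): {2, 3, 10, 17, 37} → 5 additions
Total edits = 10 + 5 = 15

15


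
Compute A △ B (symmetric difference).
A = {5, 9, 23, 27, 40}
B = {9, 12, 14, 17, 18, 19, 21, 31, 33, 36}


Set A = {5, 9, 23, 27, 40}
Set B = {9, 12, 14, 17, 18, 19, 21, 31, 33, 36}
A △ B = (A \ B) ∪ (B \ A)
Elements in A but not B: {5, 23, 27, 40}
Elements in B but not A: {12, 14, 17, 18, 19, 21, 31, 33, 36}
A △ B = {5, 12, 14, 17, 18, 19, 21, 23, 27, 31, 33, 36, 40}

{5, 12, 14, 17, 18, 19, 21, 23, 27, 31, 33, 36, 40}


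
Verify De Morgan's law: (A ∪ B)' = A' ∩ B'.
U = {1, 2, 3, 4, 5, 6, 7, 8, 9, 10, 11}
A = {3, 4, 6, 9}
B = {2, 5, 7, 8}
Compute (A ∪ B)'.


U = {1, 2, 3, 4, 5, 6, 7, 8, 9, 10, 11}
A = {3, 4, 6, 9}, B = {2, 5, 7, 8}
A ∪ B = {2, 3, 4, 5, 6, 7, 8, 9}
(A ∪ B)' = U \ (A ∪ B) = {1, 10, 11}
Verification via A' ∩ B': A' = {1, 2, 5, 7, 8, 10, 11}, B' = {1, 3, 4, 6, 9, 10, 11}
A' ∩ B' = {1, 10, 11} ✓

{1, 10, 11}


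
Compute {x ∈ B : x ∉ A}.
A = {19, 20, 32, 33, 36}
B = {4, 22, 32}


Set A = {19, 20, 32, 33, 36}
Set B = {4, 22, 32}
Check each element of B against A:
4 ∉ A (include), 22 ∉ A (include), 32 ∈ A
Elements of B not in A: {4, 22}

{4, 22}


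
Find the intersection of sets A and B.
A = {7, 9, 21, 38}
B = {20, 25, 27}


Set A = {7, 9, 21, 38}
Set B = {20, 25, 27}
A ∩ B includes only elements in both sets.
Check each element of A against B:
7 ✗, 9 ✗, 21 ✗, 38 ✗
A ∩ B = {}

{}


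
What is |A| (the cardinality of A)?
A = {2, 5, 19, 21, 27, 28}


Set A = {2, 5, 19, 21, 27, 28}
Listing elements: 2, 5, 19, 21, 27, 28
Counting: 6 elements
|A| = 6

6


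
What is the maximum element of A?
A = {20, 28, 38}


Set A = {20, 28, 38}
Elements in ascending order: 20, 28, 38
The largest element is 38.

38


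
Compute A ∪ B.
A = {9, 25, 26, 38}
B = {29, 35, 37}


Set A = {9, 25, 26, 38}
Set B = {29, 35, 37}
A ∪ B includes all elements in either set.
Elements from A: {9, 25, 26, 38}
Elements from B not already included: {29, 35, 37}
A ∪ B = {9, 25, 26, 29, 35, 37, 38}

{9, 25, 26, 29, 35, 37, 38}


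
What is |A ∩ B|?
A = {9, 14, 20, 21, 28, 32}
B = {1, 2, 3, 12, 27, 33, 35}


Set A = {9, 14, 20, 21, 28, 32}
Set B = {1, 2, 3, 12, 27, 33, 35}
A ∩ B = {}
|A ∩ B| = 0

0


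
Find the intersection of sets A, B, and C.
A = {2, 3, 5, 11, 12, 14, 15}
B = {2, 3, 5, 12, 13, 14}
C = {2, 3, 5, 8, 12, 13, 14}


Set A = {2, 3, 5, 11, 12, 14, 15}
Set B = {2, 3, 5, 12, 13, 14}
Set C = {2, 3, 5, 8, 12, 13, 14}
First, A ∩ B = {2, 3, 5, 12, 14}
Then, (A ∩ B) ∩ C = {2, 3, 5, 12, 14}

{2, 3, 5, 12, 14}


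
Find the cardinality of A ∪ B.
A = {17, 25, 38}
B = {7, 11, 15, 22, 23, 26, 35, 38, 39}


Set A = {17, 25, 38}, |A| = 3
Set B = {7, 11, 15, 22, 23, 26, 35, 38, 39}, |B| = 9
A ∩ B = {38}, |A ∩ B| = 1
|A ∪ B| = |A| + |B| - |A ∩ B| = 3 + 9 - 1 = 11

11


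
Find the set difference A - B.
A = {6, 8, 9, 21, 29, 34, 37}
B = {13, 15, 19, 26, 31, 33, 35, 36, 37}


Set A = {6, 8, 9, 21, 29, 34, 37}
Set B = {13, 15, 19, 26, 31, 33, 35, 36, 37}
A \ B includes elements in A that are not in B.
Check each element of A:
6 (not in B, keep), 8 (not in B, keep), 9 (not in B, keep), 21 (not in B, keep), 29 (not in B, keep), 34 (not in B, keep), 37 (in B, remove)
A \ B = {6, 8, 9, 21, 29, 34}

{6, 8, 9, 21, 29, 34}


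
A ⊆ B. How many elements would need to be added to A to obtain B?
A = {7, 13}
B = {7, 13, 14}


Set A = {7, 13}, |A| = 2
Set B = {7, 13, 14}, |B| = 3
Since A ⊆ B: B \ A = {14}
|B| - |A| = 3 - 2 = 1

1


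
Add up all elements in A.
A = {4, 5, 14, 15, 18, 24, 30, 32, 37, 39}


Set A = {4, 5, 14, 15, 18, 24, 30, 32, 37, 39}
Sum = 4 + 5 + 14 + 15 + 18 + 24 + 30 + 32 + 37 + 39 = 218

218


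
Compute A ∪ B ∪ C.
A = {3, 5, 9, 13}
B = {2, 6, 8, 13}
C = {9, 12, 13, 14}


Set A = {3, 5, 9, 13}
Set B = {2, 6, 8, 13}
Set C = {9, 12, 13, 14}
First, A ∪ B = {2, 3, 5, 6, 8, 9, 13}
Then, (A ∪ B) ∪ C = {2, 3, 5, 6, 8, 9, 12, 13, 14}

{2, 3, 5, 6, 8, 9, 12, 13, 14}


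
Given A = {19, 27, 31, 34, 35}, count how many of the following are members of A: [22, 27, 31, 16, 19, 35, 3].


Set A = {19, 27, 31, 34, 35}
Candidates: [22, 27, 31, 16, 19, 35, 3]
Check each candidate:
22 ∉ A, 27 ∈ A, 31 ∈ A, 16 ∉ A, 19 ∈ A, 35 ∈ A, 3 ∉ A
Count of candidates in A: 4

4


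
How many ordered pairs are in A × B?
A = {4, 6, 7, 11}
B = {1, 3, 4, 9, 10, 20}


Set A = {4, 6, 7, 11} has 4 elements.
Set B = {1, 3, 4, 9, 10, 20} has 6 elements.
|A × B| = |A| × |B| = 4 × 6 = 24

24


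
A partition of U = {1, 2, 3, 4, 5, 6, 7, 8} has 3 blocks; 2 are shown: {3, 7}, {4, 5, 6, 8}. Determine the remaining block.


U = {1, 2, 3, 4, 5, 6, 7, 8}
Shown blocks: {3, 7}, {4, 5, 6, 8}
A partition's blocks are pairwise disjoint and cover U, so the missing block = U \ (union of shown blocks).
Union of shown blocks: {3, 4, 5, 6, 7, 8}
Missing block = U \ (union) = {1, 2}

{1, 2}


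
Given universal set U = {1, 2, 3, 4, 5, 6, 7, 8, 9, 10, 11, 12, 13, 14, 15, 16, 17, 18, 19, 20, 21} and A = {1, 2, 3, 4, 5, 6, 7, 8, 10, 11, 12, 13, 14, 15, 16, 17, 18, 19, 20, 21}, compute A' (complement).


Universal set U = {1, 2, 3, 4, 5, 6, 7, 8, 9, 10, 11, 12, 13, 14, 15, 16, 17, 18, 19, 20, 21}
Set A = {1, 2, 3, 4, 5, 6, 7, 8, 10, 11, 12, 13, 14, 15, 16, 17, 18, 19, 20, 21}
A' = U \ A = elements in U but not in A
Checking each element of U:
1 (in A, exclude), 2 (in A, exclude), 3 (in A, exclude), 4 (in A, exclude), 5 (in A, exclude), 6 (in A, exclude), 7 (in A, exclude), 8 (in A, exclude), 9 (not in A, include), 10 (in A, exclude), 11 (in A, exclude), 12 (in A, exclude), 13 (in A, exclude), 14 (in A, exclude), 15 (in A, exclude), 16 (in A, exclude), 17 (in A, exclude), 18 (in A, exclude), 19 (in A, exclude), 20 (in A, exclude), 21 (in A, exclude)
A' = {9}

{9}


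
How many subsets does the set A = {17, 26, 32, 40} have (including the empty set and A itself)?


Set A = {17, 26, 32, 40}
|A| = 4
The power set P(A) contains all subsets of A.
|P(A)| = 2^|A| = 2^4 = 16

16


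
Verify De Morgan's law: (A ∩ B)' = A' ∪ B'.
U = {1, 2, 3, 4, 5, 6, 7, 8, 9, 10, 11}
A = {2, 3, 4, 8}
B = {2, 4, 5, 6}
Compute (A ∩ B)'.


U = {1, 2, 3, 4, 5, 6, 7, 8, 9, 10, 11}
A = {2, 3, 4, 8}, B = {2, 4, 5, 6}
A ∩ B = {2, 4}
(A ∩ B)' = U \ (A ∩ B) = {1, 3, 5, 6, 7, 8, 9, 10, 11}
Verification via A' ∪ B': A' = {1, 5, 6, 7, 9, 10, 11}, B' = {1, 3, 7, 8, 9, 10, 11}
A' ∪ B' = {1, 3, 5, 6, 7, 8, 9, 10, 11} ✓

{1, 3, 5, 6, 7, 8, 9, 10, 11}


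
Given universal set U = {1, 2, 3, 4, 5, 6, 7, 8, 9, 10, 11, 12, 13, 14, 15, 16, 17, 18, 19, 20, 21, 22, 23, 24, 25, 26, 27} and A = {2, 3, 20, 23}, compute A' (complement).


Universal set U = {1, 2, 3, 4, 5, 6, 7, 8, 9, 10, 11, 12, 13, 14, 15, 16, 17, 18, 19, 20, 21, 22, 23, 24, 25, 26, 27}
Set A = {2, 3, 20, 23}
A' = U \ A = elements in U but not in A
Checking each element of U:
1 (not in A, include), 2 (in A, exclude), 3 (in A, exclude), 4 (not in A, include), 5 (not in A, include), 6 (not in A, include), 7 (not in A, include), 8 (not in A, include), 9 (not in A, include), 10 (not in A, include), 11 (not in A, include), 12 (not in A, include), 13 (not in A, include), 14 (not in A, include), 15 (not in A, include), 16 (not in A, include), 17 (not in A, include), 18 (not in A, include), 19 (not in A, include), 20 (in A, exclude), 21 (not in A, include), 22 (not in A, include), 23 (in A, exclude), 24 (not in A, include), 25 (not in A, include), 26 (not in A, include), 27 (not in A, include)
A' = {1, 4, 5, 6, 7, 8, 9, 10, 11, 12, 13, 14, 15, 16, 17, 18, 19, 21, 22, 24, 25, 26, 27}

{1, 4, 5, 6, 7, 8, 9, 10, 11, 12, 13, 14, 15, 16, 17, 18, 19, 21, 22, 24, 25, 26, 27}


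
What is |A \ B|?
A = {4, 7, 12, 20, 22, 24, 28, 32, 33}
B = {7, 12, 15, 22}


Set A = {4, 7, 12, 20, 22, 24, 28, 32, 33}
Set B = {7, 12, 15, 22}
A \ B = {4, 20, 24, 28, 32, 33}
|A \ B| = 6

6


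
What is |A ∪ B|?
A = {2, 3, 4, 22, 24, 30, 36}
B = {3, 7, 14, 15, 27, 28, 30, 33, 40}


Set A = {2, 3, 4, 22, 24, 30, 36}, |A| = 7
Set B = {3, 7, 14, 15, 27, 28, 30, 33, 40}, |B| = 9
A ∩ B = {3, 30}, |A ∩ B| = 2
|A ∪ B| = |A| + |B| - |A ∩ B| = 7 + 9 - 2 = 14

14


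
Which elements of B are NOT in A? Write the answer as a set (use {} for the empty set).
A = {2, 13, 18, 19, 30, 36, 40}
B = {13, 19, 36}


Set A = {2, 13, 18, 19, 30, 36, 40}
Set B = {13, 19, 36}
Check each element of B against A:
13 ∈ A, 19 ∈ A, 36 ∈ A
Elements of B not in A: {}

{}


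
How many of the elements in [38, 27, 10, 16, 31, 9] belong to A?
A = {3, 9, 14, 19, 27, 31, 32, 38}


Set A = {3, 9, 14, 19, 27, 31, 32, 38}
Candidates: [38, 27, 10, 16, 31, 9]
Check each candidate:
38 ∈ A, 27 ∈ A, 10 ∉ A, 16 ∉ A, 31 ∈ A, 9 ∈ A
Count of candidates in A: 4

4


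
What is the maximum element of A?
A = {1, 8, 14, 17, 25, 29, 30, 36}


Set A = {1, 8, 14, 17, 25, 29, 30, 36}
Elements in ascending order: 1, 8, 14, 17, 25, 29, 30, 36
The largest element is 36.

36


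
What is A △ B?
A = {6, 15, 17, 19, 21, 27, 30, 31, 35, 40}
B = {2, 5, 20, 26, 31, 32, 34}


Set A = {6, 15, 17, 19, 21, 27, 30, 31, 35, 40}
Set B = {2, 5, 20, 26, 31, 32, 34}
A △ B = (A \ B) ∪ (B \ A)
Elements in A but not B: {6, 15, 17, 19, 21, 27, 30, 35, 40}
Elements in B but not A: {2, 5, 20, 26, 32, 34}
A △ B = {2, 5, 6, 15, 17, 19, 20, 21, 26, 27, 30, 32, 34, 35, 40}

{2, 5, 6, 15, 17, 19, 20, 21, 26, 27, 30, 32, 34, 35, 40}


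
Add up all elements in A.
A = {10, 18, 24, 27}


Set A = {10, 18, 24, 27}
Sum = 10 + 18 + 24 + 27 = 79

79


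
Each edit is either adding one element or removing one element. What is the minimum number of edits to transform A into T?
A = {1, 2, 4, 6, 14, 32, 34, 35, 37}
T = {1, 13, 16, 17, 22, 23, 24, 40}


Set A = {1, 2, 4, 6, 14, 32, 34, 35, 37}
Set T = {1, 13, 16, 17, 22, 23, 24, 40}
Elements to remove from A (in A, not in T): {2, 4, 6, 14, 32, 34, 35, 37} → 8 removals
Elements to add to A (in T, not in A): {13, 16, 17, 22, 23, 24, 40} → 7 additions
Total edits = 8 + 7 = 15

15


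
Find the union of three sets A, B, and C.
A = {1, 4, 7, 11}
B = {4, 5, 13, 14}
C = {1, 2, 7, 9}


Set A = {1, 4, 7, 11}
Set B = {4, 5, 13, 14}
Set C = {1, 2, 7, 9}
First, A ∪ B = {1, 4, 5, 7, 11, 13, 14}
Then, (A ∪ B) ∪ C = {1, 2, 4, 5, 7, 9, 11, 13, 14}

{1, 2, 4, 5, 7, 9, 11, 13, 14}


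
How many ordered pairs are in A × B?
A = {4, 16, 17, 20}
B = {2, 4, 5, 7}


Set A = {4, 16, 17, 20} has 4 elements.
Set B = {2, 4, 5, 7} has 4 elements.
|A × B| = |A| × |B| = 4 × 4 = 16

16


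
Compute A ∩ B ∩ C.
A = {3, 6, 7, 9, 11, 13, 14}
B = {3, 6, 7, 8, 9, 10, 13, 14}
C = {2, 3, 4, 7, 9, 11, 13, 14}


Set A = {3, 6, 7, 9, 11, 13, 14}
Set B = {3, 6, 7, 8, 9, 10, 13, 14}
Set C = {2, 3, 4, 7, 9, 11, 13, 14}
First, A ∩ B = {3, 6, 7, 9, 13, 14}
Then, (A ∩ B) ∩ C = {3, 7, 9, 13, 14}

{3, 7, 9, 13, 14}


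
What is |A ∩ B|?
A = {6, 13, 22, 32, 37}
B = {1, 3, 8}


Set A = {6, 13, 22, 32, 37}
Set B = {1, 3, 8}
A ∩ B = {}
|A ∩ B| = 0

0


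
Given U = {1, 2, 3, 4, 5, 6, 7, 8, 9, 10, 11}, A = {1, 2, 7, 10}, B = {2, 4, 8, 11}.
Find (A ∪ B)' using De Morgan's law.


U = {1, 2, 3, 4, 5, 6, 7, 8, 9, 10, 11}
A = {1, 2, 7, 10}, B = {2, 4, 8, 11}
A ∪ B = {1, 2, 4, 7, 8, 10, 11}
(A ∪ B)' = U \ (A ∪ B) = {3, 5, 6, 9}
Verification via A' ∩ B': A' = {3, 4, 5, 6, 8, 9, 11}, B' = {1, 3, 5, 6, 7, 9, 10}
A' ∩ B' = {3, 5, 6, 9} ✓

{3, 5, 6, 9}


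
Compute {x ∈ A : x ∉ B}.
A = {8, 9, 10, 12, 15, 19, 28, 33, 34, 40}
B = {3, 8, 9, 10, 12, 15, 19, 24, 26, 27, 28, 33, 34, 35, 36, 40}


Set A = {8, 9, 10, 12, 15, 19, 28, 33, 34, 40}
Set B = {3, 8, 9, 10, 12, 15, 19, 24, 26, 27, 28, 33, 34, 35, 36, 40}
Check each element of A against B:
8 ∈ B, 9 ∈ B, 10 ∈ B, 12 ∈ B, 15 ∈ B, 19 ∈ B, 28 ∈ B, 33 ∈ B, 34 ∈ B, 40 ∈ B
Elements of A not in B: {}

{}


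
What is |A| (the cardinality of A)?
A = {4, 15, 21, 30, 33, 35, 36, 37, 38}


Set A = {4, 15, 21, 30, 33, 35, 36, 37, 38}
Listing elements: 4, 15, 21, 30, 33, 35, 36, 37, 38
Counting: 9 elements
|A| = 9

9


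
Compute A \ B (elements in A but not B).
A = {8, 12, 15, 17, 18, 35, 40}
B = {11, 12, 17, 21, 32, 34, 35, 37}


Set A = {8, 12, 15, 17, 18, 35, 40}
Set B = {11, 12, 17, 21, 32, 34, 35, 37}
A \ B includes elements in A that are not in B.
Check each element of A:
8 (not in B, keep), 12 (in B, remove), 15 (not in B, keep), 17 (in B, remove), 18 (not in B, keep), 35 (in B, remove), 40 (not in B, keep)
A \ B = {8, 15, 18, 40}

{8, 15, 18, 40}


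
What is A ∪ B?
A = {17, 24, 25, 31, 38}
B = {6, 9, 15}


Set A = {17, 24, 25, 31, 38}
Set B = {6, 9, 15}
A ∪ B includes all elements in either set.
Elements from A: {17, 24, 25, 31, 38}
Elements from B not already included: {6, 9, 15}
A ∪ B = {6, 9, 15, 17, 24, 25, 31, 38}

{6, 9, 15, 17, 24, 25, 31, 38}


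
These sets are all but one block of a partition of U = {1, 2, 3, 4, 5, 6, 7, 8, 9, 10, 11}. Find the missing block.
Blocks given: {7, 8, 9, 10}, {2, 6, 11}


U = {1, 2, 3, 4, 5, 6, 7, 8, 9, 10, 11}
Shown blocks: {7, 8, 9, 10}, {2, 6, 11}
A partition's blocks are pairwise disjoint and cover U, so the missing block = U \ (union of shown blocks).
Union of shown blocks: {2, 6, 7, 8, 9, 10, 11}
Missing block = U \ (union) = {1, 3, 4, 5}

{1, 3, 4, 5}


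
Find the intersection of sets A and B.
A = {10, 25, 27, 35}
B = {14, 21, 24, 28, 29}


Set A = {10, 25, 27, 35}
Set B = {14, 21, 24, 28, 29}
A ∩ B includes only elements in both sets.
Check each element of A against B:
10 ✗, 25 ✗, 27 ✗, 35 ✗
A ∩ B = {}

{}


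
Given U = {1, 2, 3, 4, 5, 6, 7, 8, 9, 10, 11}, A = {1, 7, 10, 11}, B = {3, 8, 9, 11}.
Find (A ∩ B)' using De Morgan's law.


U = {1, 2, 3, 4, 5, 6, 7, 8, 9, 10, 11}
A = {1, 7, 10, 11}, B = {3, 8, 9, 11}
A ∩ B = {11}
(A ∩ B)' = U \ (A ∩ B) = {1, 2, 3, 4, 5, 6, 7, 8, 9, 10}
Verification via A' ∪ B': A' = {2, 3, 4, 5, 6, 8, 9}, B' = {1, 2, 4, 5, 6, 7, 10}
A' ∪ B' = {1, 2, 3, 4, 5, 6, 7, 8, 9, 10} ✓

{1, 2, 3, 4, 5, 6, 7, 8, 9, 10}


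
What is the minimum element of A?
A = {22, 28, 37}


Set A = {22, 28, 37}
Elements in ascending order: 22, 28, 37
The smallest element is 22.

22


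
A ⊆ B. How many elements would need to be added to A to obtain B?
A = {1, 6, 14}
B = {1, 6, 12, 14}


Set A = {1, 6, 14}, |A| = 3
Set B = {1, 6, 12, 14}, |B| = 4
Since A ⊆ B: B \ A = {12}
|B| - |A| = 4 - 3 = 1

1


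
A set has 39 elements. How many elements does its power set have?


The set has 39 elements.
The power set contains all possible subsets.
|P(A)| = 2^|A| = 2^39 = 549755813888

549755813888


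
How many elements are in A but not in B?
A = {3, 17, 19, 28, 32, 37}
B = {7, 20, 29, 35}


Set A = {3, 17, 19, 28, 32, 37}
Set B = {7, 20, 29, 35}
A \ B = {3, 17, 19, 28, 32, 37}
|A \ B| = 6

6


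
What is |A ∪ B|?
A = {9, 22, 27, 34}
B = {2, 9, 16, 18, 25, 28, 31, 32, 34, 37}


Set A = {9, 22, 27, 34}, |A| = 4
Set B = {2, 9, 16, 18, 25, 28, 31, 32, 34, 37}, |B| = 10
A ∩ B = {9, 34}, |A ∩ B| = 2
|A ∪ B| = |A| + |B| - |A ∩ B| = 4 + 10 - 2 = 12

12


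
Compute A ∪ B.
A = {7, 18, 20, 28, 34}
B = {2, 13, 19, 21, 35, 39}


Set A = {7, 18, 20, 28, 34}
Set B = {2, 13, 19, 21, 35, 39}
A ∪ B includes all elements in either set.
Elements from A: {7, 18, 20, 28, 34}
Elements from B not already included: {2, 13, 19, 21, 35, 39}
A ∪ B = {2, 7, 13, 18, 19, 20, 21, 28, 34, 35, 39}

{2, 7, 13, 18, 19, 20, 21, 28, 34, 35, 39}


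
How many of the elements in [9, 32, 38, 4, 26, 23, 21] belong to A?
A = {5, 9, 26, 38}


Set A = {5, 9, 26, 38}
Candidates: [9, 32, 38, 4, 26, 23, 21]
Check each candidate:
9 ∈ A, 32 ∉ A, 38 ∈ A, 4 ∉ A, 26 ∈ A, 23 ∉ A, 21 ∉ A
Count of candidates in A: 3

3


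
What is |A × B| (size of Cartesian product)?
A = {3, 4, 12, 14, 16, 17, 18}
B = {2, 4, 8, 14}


Set A = {3, 4, 12, 14, 16, 17, 18} has 7 elements.
Set B = {2, 4, 8, 14} has 4 elements.
|A × B| = |A| × |B| = 7 × 4 = 28

28


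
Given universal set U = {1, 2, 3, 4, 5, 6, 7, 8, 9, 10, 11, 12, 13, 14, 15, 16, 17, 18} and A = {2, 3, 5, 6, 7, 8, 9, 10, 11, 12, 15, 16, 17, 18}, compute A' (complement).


Universal set U = {1, 2, 3, 4, 5, 6, 7, 8, 9, 10, 11, 12, 13, 14, 15, 16, 17, 18}
Set A = {2, 3, 5, 6, 7, 8, 9, 10, 11, 12, 15, 16, 17, 18}
A' = U \ A = elements in U but not in A
Checking each element of U:
1 (not in A, include), 2 (in A, exclude), 3 (in A, exclude), 4 (not in A, include), 5 (in A, exclude), 6 (in A, exclude), 7 (in A, exclude), 8 (in A, exclude), 9 (in A, exclude), 10 (in A, exclude), 11 (in A, exclude), 12 (in A, exclude), 13 (not in A, include), 14 (not in A, include), 15 (in A, exclude), 16 (in A, exclude), 17 (in A, exclude), 18 (in A, exclude)
A' = {1, 4, 13, 14}

{1, 4, 13, 14}


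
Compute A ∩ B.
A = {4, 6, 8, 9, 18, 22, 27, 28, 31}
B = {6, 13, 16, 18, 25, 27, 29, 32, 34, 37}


Set A = {4, 6, 8, 9, 18, 22, 27, 28, 31}
Set B = {6, 13, 16, 18, 25, 27, 29, 32, 34, 37}
A ∩ B includes only elements in both sets.
Check each element of A against B:
4 ✗, 6 ✓, 8 ✗, 9 ✗, 18 ✓, 22 ✗, 27 ✓, 28 ✗, 31 ✗
A ∩ B = {6, 18, 27}

{6, 18, 27}


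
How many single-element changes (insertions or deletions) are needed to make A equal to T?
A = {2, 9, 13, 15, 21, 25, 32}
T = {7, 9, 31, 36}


Set A = {2, 9, 13, 15, 21, 25, 32}
Set T = {7, 9, 31, 36}
Elements to remove from A (in A, not in T): {2, 13, 15, 21, 25, 32} → 6 removals
Elements to add to A (in T, not in A): {7, 31, 36} → 3 additions
Total edits = 6 + 3 = 9

9


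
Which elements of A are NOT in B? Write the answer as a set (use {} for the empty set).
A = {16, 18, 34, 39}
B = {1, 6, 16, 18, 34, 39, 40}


Set A = {16, 18, 34, 39}
Set B = {1, 6, 16, 18, 34, 39, 40}
Check each element of A against B:
16 ∈ B, 18 ∈ B, 34 ∈ B, 39 ∈ B
Elements of A not in B: {}

{}


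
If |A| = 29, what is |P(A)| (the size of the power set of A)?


The set has 29 elements.
The power set contains all possible subsets.
|P(A)| = 2^|A| = 2^29 = 536870912

536870912


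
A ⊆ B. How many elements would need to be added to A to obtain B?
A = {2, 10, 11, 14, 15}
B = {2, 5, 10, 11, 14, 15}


Set A = {2, 10, 11, 14, 15}, |A| = 5
Set B = {2, 5, 10, 11, 14, 15}, |B| = 6
Since A ⊆ B: B \ A = {5}
|B| - |A| = 6 - 5 = 1

1


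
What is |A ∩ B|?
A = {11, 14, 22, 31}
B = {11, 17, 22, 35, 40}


Set A = {11, 14, 22, 31}
Set B = {11, 17, 22, 35, 40}
A ∩ B = {11, 22}
|A ∩ B| = 2

2


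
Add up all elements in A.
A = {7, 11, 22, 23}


Set A = {7, 11, 22, 23}
Sum = 7 + 11 + 22 + 23 = 63

63


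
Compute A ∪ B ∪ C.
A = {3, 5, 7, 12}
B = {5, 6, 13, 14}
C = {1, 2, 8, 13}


Set A = {3, 5, 7, 12}
Set B = {5, 6, 13, 14}
Set C = {1, 2, 8, 13}
First, A ∪ B = {3, 5, 6, 7, 12, 13, 14}
Then, (A ∪ B) ∪ C = {1, 2, 3, 5, 6, 7, 8, 12, 13, 14}

{1, 2, 3, 5, 6, 7, 8, 12, 13, 14}


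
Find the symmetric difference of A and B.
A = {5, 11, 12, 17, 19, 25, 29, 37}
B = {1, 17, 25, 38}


Set A = {5, 11, 12, 17, 19, 25, 29, 37}
Set B = {1, 17, 25, 38}
A △ B = (A \ B) ∪ (B \ A)
Elements in A but not B: {5, 11, 12, 19, 29, 37}
Elements in B but not A: {1, 38}
A △ B = {1, 5, 11, 12, 19, 29, 37, 38}

{1, 5, 11, 12, 19, 29, 37, 38}


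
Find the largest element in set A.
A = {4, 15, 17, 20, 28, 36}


Set A = {4, 15, 17, 20, 28, 36}
Elements in ascending order: 4, 15, 17, 20, 28, 36
The largest element is 36.

36


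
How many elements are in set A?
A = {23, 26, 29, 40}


Set A = {23, 26, 29, 40}
Listing elements: 23, 26, 29, 40
Counting: 4 elements
|A| = 4

4


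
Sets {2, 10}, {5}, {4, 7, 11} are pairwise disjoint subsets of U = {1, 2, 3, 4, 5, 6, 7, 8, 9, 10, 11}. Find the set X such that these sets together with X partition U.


U = {1, 2, 3, 4, 5, 6, 7, 8, 9, 10, 11}
Shown blocks: {2, 10}, {5}, {4, 7, 11}
A partition's blocks are pairwise disjoint and cover U, so the missing block = U \ (union of shown blocks).
Union of shown blocks: {2, 4, 5, 7, 10, 11}
Missing block = U \ (union) = {1, 3, 6, 8, 9}

{1, 3, 6, 8, 9}


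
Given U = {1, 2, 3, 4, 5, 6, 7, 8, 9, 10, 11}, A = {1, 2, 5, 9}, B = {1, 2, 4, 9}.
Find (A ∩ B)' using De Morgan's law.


U = {1, 2, 3, 4, 5, 6, 7, 8, 9, 10, 11}
A = {1, 2, 5, 9}, B = {1, 2, 4, 9}
A ∩ B = {1, 2, 9}
(A ∩ B)' = U \ (A ∩ B) = {3, 4, 5, 6, 7, 8, 10, 11}
Verification via A' ∪ B': A' = {3, 4, 6, 7, 8, 10, 11}, B' = {3, 5, 6, 7, 8, 10, 11}
A' ∪ B' = {3, 4, 5, 6, 7, 8, 10, 11} ✓

{3, 4, 5, 6, 7, 8, 10, 11}


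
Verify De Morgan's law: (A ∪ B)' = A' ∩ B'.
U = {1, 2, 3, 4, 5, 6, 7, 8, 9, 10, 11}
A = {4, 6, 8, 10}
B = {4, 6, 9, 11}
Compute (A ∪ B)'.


U = {1, 2, 3, 4, 5, 6, 7, 8, 9, 10, 11}
A = {4, 6, 8, 10}, B = {4, 6, 9, 11}
A ∪ B = {4, 6, 8, 9, 10, 11}
(A ∪ B)' = U \ (A ∪ B) = {1, 2, 3, 5, 7}
Verification via A' ∩ B': A' = {1, 2, 3, 5, 7, 9, 11}, B' = {1, 2, 3, 5, 7, 8, 10}
A' ∩ B' = {1, 2, 3, 5, 7} ✓

{1, 2, 3, 5, 7}


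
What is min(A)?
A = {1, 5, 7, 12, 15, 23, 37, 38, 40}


Set A = {1, 5, 7, 12, 15, 23, 37, 38, 40}
Elements in ascending order: 1, 5, 7, 12, 15, 23, 37, 38, 40
The smallest element is 1.

1


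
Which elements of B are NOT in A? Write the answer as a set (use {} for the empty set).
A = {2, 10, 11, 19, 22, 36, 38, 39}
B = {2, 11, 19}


Set A = {2, 10, 11, 19, 22, 36, 38, 39}
Set B = {2, 11, 19}
Check each element of B against A:
2 ∈ A, 11 ∈ A, 19 ∈ A
Elements of B not in A: {}

{}


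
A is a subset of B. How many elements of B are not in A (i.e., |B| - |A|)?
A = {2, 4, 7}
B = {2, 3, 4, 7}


Set A = {2, 4, 7}, |A| = 3
Set B = {2, 3, 4, 7}, |B| = 4
Since A ⊆ B: B \ A = {3}
|B| - |A| = 4 - 3 = 1

1


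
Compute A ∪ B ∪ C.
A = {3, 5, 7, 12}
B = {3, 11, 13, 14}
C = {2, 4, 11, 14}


Set A = {3, 5, 7, 12}
Set B = {3, 11, 13, 14}
Set C = {2, 4, 11, 14}
First, A ∪ B = {3, 5, 7, 11, 12, 13, 14}
Then, (A ∪ B) ∪ C = {2, 3, 4, 5, 7, 11, 12, 13, 14}

{2, 3, 4, 5, 7, 11, 12, 13, 14}


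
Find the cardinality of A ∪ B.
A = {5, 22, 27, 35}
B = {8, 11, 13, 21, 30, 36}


Set A = {5, 22, 27, 35}, |A| = 4
Set B = {8, 11, 13, 21, 30, 36}, |B| = 6
A ∩ B = {}, |A ∩ B| = 0
|A ∪ B| = |A| + |B| - |A ∩ B| = 4 + 6 - 0 = 10

10


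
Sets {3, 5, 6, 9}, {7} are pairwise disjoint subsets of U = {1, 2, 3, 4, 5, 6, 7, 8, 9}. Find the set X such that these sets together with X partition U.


U = {1, 2, 3, 4, 5, 6, 7, 8, 9}
Shown blocks: {3, 5, 6, 9}, {7}
A partition's blocks are pairwise disjoint and cover U, so the missing block = U \ (union of shown blocks).
Union of shown blocks: {3, 5, 6, 7, 9}
Missing block = U \ (union) = {1, 2, 4, 8}

{1, 2, 4, 8}


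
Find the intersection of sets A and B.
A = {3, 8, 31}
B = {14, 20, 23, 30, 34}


Set A = {3, 8, 31}
Set B = {14, 20, 23, 30, 34}
A ∩ B includes only elements in both sets.
Check each element of A against B:
3 ✗, 8 ✗, 31 ✗
A ∩ B = {}

{}


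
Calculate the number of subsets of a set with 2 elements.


The set has 2 elements.
The power set contains all possible subsets.
|P(A)| = 2^|A| = 2^2 = 4

4


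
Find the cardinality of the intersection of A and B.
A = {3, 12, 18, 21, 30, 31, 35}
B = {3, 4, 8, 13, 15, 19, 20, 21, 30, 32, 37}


Set A = {3, 12, 18, 21, 30, 31, 35}
Set B = {3, 4, 8, 13, 15, 19, 20, 21, 30, 32, 37}
A ∩ B = {3, 21, 30}
|A ∩ B| = 3

3


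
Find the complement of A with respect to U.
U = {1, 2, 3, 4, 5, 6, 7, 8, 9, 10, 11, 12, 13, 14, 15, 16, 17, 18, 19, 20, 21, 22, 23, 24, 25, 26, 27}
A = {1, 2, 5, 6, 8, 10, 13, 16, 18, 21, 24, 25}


Universal set U = {1, 2, 3, 4, 5, 6, 7, 8, 9, 10, 11, 12, 13, 14, 15, 16, 17, 18, 19, 20, 21, 22, 23, 24, 25, 26, 27}
Set A = {1, 2, 5, 6, 8, 10, 13, 16, 18, 21, 24, 25}
A' = U \ A = elements in U but not in A
Checking each element of U:
1 (in A, exclude), 2 (in A, exclude), 3 (not in A, include), 4 (not in A, include), 5 (in A, exclude), 6 (in A, exclude), 7 (not in A, include), 8 (in A, exclude), 9 (not in A, include), 10 (in A, exclude), 11 (not in A, include), 12 (not in A, include), 13 (in A, exclude), 14 (not in A, include), 15 (not in A, include), 16 (in A, exclude), 17 (not in A, include), 18 (in A, exclude), 19 (not in A, include), 20 (not in A, include), 21 (in A, exclude), 22 (not in A, include), 23 (not in A, include), 24 (in A, exclude), 25 (in A, exclude), 26 (not in A, include), 27 (not in A, include)
A' = {3, 4, 7, 9, 11, 12, 14, 15, 17, 19, 20, 22, 23, 26, 27}

{3, 4, 7, 9, 11, 12, 14, 15, 17, 19, 20, 22, 23, 26, 27}


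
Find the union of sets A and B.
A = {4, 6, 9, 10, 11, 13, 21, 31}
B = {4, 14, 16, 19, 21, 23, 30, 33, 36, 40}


Set A = {4, 6, 9, 10, 11, 13, 21, 31}
Set B = {4, 14, 16, 19, 21, 23, 30, 33, 36, 40}
A ∪ B includes all elements in either set.
Elements from A: {4, 6, 9, 10, 11, 13, 21, 31}
Elements from B not already included: {14, 16, 19, 23, 30, 33, 36, 40}
A ∪ B = {4, 6, 9, 10, 11, 13, 14, 16, 19, 21, 23, 30, 31, 33, 36, 40}

{4, 6, 9, 10, 11, 13, 14, 16, 19, 21, 23, 30, 31, 33, 36, 40}


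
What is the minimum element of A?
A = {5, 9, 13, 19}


Set A = {5, 9, 13, 19}
Elements in ascending order: 5, 9, 13, 19
The smallest element is 5.

5


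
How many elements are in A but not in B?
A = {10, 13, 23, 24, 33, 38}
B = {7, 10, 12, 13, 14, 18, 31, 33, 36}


Set A = {10, 13, 23, 24, 33, 38}
Set B = {7, 10, 12, 13, 14, 18, 31, 33, 36}
A \ B = {23, 24, 38}
|A \ B| = 3

3


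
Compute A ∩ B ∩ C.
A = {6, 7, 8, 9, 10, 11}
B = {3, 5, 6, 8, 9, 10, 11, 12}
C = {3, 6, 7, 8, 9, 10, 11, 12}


Set A = {6, 7, 8, 9, 10, 11}
Set B = {3, 5, 6, 8, 9, 10, 11, 12}
Set C = {3, 6, 7, 8, 9, 10, 11, 12}
First, A ∩ B = {6, 8, 9, 10, 11}
Then, (A ∩ B) ∩ C = {6, 8, 9, 10, 11}

{6, 8, 9, 10, 11}


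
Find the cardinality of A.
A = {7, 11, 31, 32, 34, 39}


Set A = {7, 11, 31, 32, 34, 39}
Listing elements: 7, 11, 31, 32, 34, 39
Counting: 6 elements
|A| = 6

6


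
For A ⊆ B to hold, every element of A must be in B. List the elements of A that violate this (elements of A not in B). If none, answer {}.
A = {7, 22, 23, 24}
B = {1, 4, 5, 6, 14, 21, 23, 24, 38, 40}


Set A = {7, 22, 23, 24}
Set B = {1, 4, 5, 6, 14, 21, 23, 24, 38, 40}
Check each element of A against B:
7 ∉ B (include), 22 ∉ B (include), 23 ∈ B, 24 ∈ B
Elements of A not in B: {7, 22}

{7, 22}


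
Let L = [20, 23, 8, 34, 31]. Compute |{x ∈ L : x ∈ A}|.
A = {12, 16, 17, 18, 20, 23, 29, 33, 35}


Set A = {12, 16, 17, 18, 20, 23, 29, 33, 35}
Candidates: [20, 23, 8, 34, 31]
Check each candidate:
20 ∈ A, 23 ∈ A, 8 ∉ A, 34 ∉ A, 31 ∉ A
Count of candidates in A: 2

2


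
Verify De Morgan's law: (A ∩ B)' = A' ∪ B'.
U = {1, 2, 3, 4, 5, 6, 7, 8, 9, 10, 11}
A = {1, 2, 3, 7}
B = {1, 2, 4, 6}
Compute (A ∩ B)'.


U = {1, 2, 3, 4, 5, 6, 7, 8, 9, 10, 11}
A = {1, 2, 3, 7}, B = {1, 2, 4, 6}
A ∩ B = {1, 2}
(A ∩ B)' = U \ (A ∩ B) = {3, 4, 5, 6, 7, 8, 9, 10, 11}
Verification via A' ∪ B': A' = {4, 5, 6, 8, 9, 10, 11}, B' = {3, 5, 7, 8, 9, 10, 11}
A' ∪ B' = {3, 4, 5, 6, 7, 8, 9, 10, 11} ✓

{3, 4, 5, 6, 7, 8, 9, 10, 11}


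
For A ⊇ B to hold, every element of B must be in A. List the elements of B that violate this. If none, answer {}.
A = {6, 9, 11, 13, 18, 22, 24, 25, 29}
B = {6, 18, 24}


Set A = {6, 9, 11, 13, 18, 22, 24, 25, 29}
Set B = {6, 18, 24}
Check each element of B against A:
6 ∈ A, 18 ∈ A, 24 ∈ A
Elements of B not in A: {}

{}


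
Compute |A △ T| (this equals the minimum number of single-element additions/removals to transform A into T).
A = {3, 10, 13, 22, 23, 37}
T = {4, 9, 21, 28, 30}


Set A = {3, 10, 13, 22, 23, 37}
Set T = {4, 9, 21, 28, 30}
Elements to remove from A (in A, not in T): {3, 10, 13, 22, 23, 37} → 6 removals
Elements to add to A (in T, not in A): {4, 9, 21, 28, 30} → 5 additions
Total edits = 6 + 5 = 11

11


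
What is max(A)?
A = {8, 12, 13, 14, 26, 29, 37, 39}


Set A = {8, 12, 13, 14, 26, 29, 37, 39}
Elements in ascending order: 8, 12, 13, 14, 26, 29, 37, 39
The largest element is 39.

39


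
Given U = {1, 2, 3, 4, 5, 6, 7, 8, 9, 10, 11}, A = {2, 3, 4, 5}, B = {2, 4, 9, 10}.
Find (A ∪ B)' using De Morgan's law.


U = {1, 2, 3, 4, 5, 6, 7, 8, 9, 10, 11}
A = {2, 3, 4, 5}, B = {2, 4, 9, 10}
A ∪ B = {2, 3, 4, 5, 9, 10}
(A ∪ B)' = U \ (A ∪ B) = {1, 6, 7, 8, 11}
Verification via A' ∩ B': A' = {1, 6, 7, 8, 9, 10, 11}, B' = {1, 3, 5, 6, 7, 8, 11}
A' ∩ B' = {1, 6, 7, 8, 11} ✓

{1, 6, 7, 8, 11}


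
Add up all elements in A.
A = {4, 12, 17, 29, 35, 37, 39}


Set A = {4, 12, 17, 29, 35, 37, 39}
Sum = 4 + 12 + 17 + 29 + 35 + 37 + 39 = 173

173


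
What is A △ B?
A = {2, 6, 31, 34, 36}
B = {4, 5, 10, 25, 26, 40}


Set A = {2, 6, 31, 34, 36}
Set B = {4, 5, 10, 25, 26, 40}
A △ B = (A \ B) ∪ (B \ A)
Elements in A but not B: {2, 6, 31, 34, 36}
Elements in B but not A: {4, 5, 10, 25, 26, 40}
A △ B = {2, 4, 5, 6, 10, 25, 26, 31, 34, 36, 40}

{2, 4, 5, 6, 10, 25, 26, 31, 34, 36, 40}


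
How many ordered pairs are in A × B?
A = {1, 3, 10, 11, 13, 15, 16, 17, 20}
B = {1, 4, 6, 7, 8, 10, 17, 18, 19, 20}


Set A = {1, 3, 10, 11, 13, 15, 16, 17, 20} has 9 elements.
Set B = {1, 4, 6, 7, 8, 10, 17, 18, 19, 20} has 10 elements.
|A × B| = |A| × |B| = 9 × 10 = 90

90


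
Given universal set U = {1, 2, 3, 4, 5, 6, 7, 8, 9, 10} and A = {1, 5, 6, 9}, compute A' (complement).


Universal set U = {1, 2, 3, 4, 5, 6, 7, 8, 9, 10}
Set A = {1, 5, 6, 9}
A' = U \ A = elements in U but not in A
Checking each element of U:
1 (in A, exclude), 2 (not in A, include), 3 (not in A, include), 4 (not in A, include), 5 (in A, exclude), 6 (in A, exclude), 7 (not in A, include), 8 (not in A, include), 9 (in A, exclude), 10 (not in A, include)
A' = {2, 3, 4, 7, 8, 10}

{2, 3, 4, 7, 8, 10}


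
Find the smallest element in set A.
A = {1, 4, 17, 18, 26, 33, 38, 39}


Set A = {1, 4, 17, 18, 26, 33, 38, 39}
Elements in ascending order: 1, 4, 17, 18, 26, 33, 38, 39
The smallest element is 1.

1


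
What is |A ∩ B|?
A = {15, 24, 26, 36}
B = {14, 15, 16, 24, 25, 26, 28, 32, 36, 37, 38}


Set A = {15, 24, 26, 36}
Set B = {14, 15, 16, 24, 25, 26, 28, 32, 36, 37, 38}
A ∩ B = {15, 24, 26, 36}
|A ∩ B| = 4

4


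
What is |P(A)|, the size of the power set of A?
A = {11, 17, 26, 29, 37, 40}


Set A = {11, 17, 26, 29, 37, 40}
|A| = 6
The power set P(A) contains all subsets of A.
|P(A)| = 2^|A| = 2^6 = 64

64


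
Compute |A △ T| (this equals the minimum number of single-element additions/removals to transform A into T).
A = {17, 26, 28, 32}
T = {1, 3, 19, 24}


Set A = {17, 26, 28, 32}
Set T = {1, 3, 19, 24}
Elements to remove from A (in A, not in T): {17, 26, 28, 32} → 4 removals
Elements to add to A (in T, not in A): {1, 3, 19, 24} → 4 additions
Total edits = 4 + 4 = 8

8


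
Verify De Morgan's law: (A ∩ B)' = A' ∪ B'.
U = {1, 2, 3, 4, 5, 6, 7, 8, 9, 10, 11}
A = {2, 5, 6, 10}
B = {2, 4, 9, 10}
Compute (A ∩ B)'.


U = {1, 2, 3, 4, 5, 6, 7, 8, 9, 10, 11}
A = {2, 5, 6, 10}, B = {2, 4, 9, 10}
A ∩ B = {2, 10}
(A ∩ B)' = U \ (A ∩ B) = {1, 3, 4, 5, 6, 7, 8, 9, 11}
Verification via A' ∪ B': A' = {1, 3, 4, 7, 8, 9, 11}, B' = {1, 3, 5, 6, 7, 8, 11}
A' ∪ B' = {1, 3, 4, 5, 6, 7, 8, 9, 11} ✓

{1, 3, 4, 5, 6, 7, 8, 9, 11}


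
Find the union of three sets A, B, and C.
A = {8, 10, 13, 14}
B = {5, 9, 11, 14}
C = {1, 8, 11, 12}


Set A = {8, 10, 13, 14}
Set B = {5, 9, 11, 14}
Set C = {1, 8, 11, 12}
First, A ∪ B = {5, 8, 9, 10, 11, 13, 14}
Then, (A ∪ B) ∪ C = {1, 5, 8, 9, 10, 11, 12, 13, 14}

{1, 5, 8, 9, 10, 11, 12, 13, 14}


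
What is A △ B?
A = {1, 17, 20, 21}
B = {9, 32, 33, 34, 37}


Set A = {1, 17, 20, 21}
Set B = {9, 32, 33, 34, 37}
A △ B = (A \ B) ∪ (B \ A)
Elements in A but not B: {1, 17, 20, 21}
Elements in B but not A: {9, 32, 33, 34, 37}
A △ B = {1, 9, 17, 20, 21, 32, 33, 34, 37}

{1, 9, 17, 20, 21, 32, 33, 34, 37}


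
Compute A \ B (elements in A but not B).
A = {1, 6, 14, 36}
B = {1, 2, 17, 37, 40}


Set A = {1, 6, 14, 36}
Set B = {1, 2, 17, 37, 40}
A \ B includes elements in A that are not in B.
Check each element of A:
1 (in B, remove), 6 (not in B, keep), 14 (not in B, keep), 36 (not in B, keep)
A \ B = {6, 14, 36}

{6, 14, 36}


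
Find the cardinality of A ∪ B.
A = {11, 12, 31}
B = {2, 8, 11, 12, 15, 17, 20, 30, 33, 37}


Set A = {11, 12, 31}, |A| = 3
Set B = {2, 8, 11, 12, 15, 17, 20, 30, 33, 37}, |B| = 10
A ∩ B = {11, 12}, |A ∩ B| = 2
|A ∪ B| = |A| + |B| - |A ∩ B| = 3 + 10 - 2 = 11

11


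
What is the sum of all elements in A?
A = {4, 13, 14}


Set A = {4, 13, 14}
Sum = 4 + 13 + 14 = 31

31


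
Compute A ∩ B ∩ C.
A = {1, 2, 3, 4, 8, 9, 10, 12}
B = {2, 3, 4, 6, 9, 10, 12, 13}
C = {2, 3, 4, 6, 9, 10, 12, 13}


Set A = {1, 2, 3, 4, 8, 9, 10, 12}
Set B = {2, 3, 4, 6, 9, 10, 12, 13}
Set C = {2, 3, 4, 6, 9, 10, 12, 13}
First, A ∩ B = {2, 3, 4, 9, 10, 12}
Then, (A ∩ B) ∩ C = {2, 3, 4, 9, 10, 12}

{2, 3, 4, 9, 10, 12}


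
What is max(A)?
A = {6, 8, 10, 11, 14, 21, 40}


Set A = {6, 8, 10, 11, 14, 21, 40}
Elements in ascending order: 6, 8, 10, 11, 14, 21, 40
The largest element is 40.

40


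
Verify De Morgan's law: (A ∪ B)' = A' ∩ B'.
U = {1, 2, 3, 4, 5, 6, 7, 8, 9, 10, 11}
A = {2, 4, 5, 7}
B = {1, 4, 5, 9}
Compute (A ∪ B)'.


U = {1, 2, 3, 4, 5, 6, 7, 8, 9, 10, 11}
A = {2, 4, 5, 7}, B = {1, 4, 5, 9}
A ∪ B = {1, 2, 4, 5, 7, 9}
(A ∪ B)' = U \ (A ∪ B) = {3, 6, 8, 10, 11}
Verification via A' ∩ B': A' = {1, 3, 6, 8, 9, 10, 11}, B' = {2, 3, 6, 7, 8, 10, 11}
A' ∩ B' = {3, 6, 8, 10, 11} ✓

{3, 6, 8, 10, 11}


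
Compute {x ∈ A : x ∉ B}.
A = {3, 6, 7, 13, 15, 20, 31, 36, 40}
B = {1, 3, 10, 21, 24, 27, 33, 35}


Set A = {3, 6, 7, 13, 15, 20, 31, 36, 40}
Set B = {1, 3, 10, 21, 24, 27, 33, 35}
Check each element of A against B:
3 ∈ B, 6 ∉ B (include), 7 ∉ B (include), 13 ∉ B (include), 15 ∉ B (include), 20 ∉ B (include), 31 ∉ B (include), 36 ∉ B (include), 40 ∉ B (include)
Elements of A not in B: {6, 7, 13, 15, 20, 31, 36, 40}

{6, 7, 13, 15, 20, 31, 36, 40}


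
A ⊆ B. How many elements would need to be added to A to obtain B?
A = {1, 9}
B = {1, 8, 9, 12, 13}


Set A = {1, 9}, |A| = 2
Set B = {1, 8, 9, 12, 13}, |B| = 5
Since A ⊆ B: B \ A = {8, 12, 13}
|B| - |A| = 5 - 2 = 3

3


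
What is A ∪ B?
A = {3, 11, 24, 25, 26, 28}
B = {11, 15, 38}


Set A = {3, 11, 24, 25, 26, 28}
Set B = {11, 15, 38}
A ∪ B includes all elements in either set.
Elements from A: {3, 11, 24, 25, 26, 28}
Elements from B not already included: {15, 38}
A ∪ B = {3, 11, 15, 24, 25, 26, 28, 38}

{3, 11, 15, 24, 25, 26, 28, 38}


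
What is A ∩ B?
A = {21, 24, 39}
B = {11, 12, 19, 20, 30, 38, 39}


Set A = {21, 24, 39}
Set B = {11, 12, 19, 20, 30, 38, 39}
A ∩ B includes only elements in both sets.
Check each element of A against B:
21 ✗, 24 ✗, 39 ✓
A ∩ B = {39}

{39}


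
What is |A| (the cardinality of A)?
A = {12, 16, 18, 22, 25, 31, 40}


Set A = {12, 16, 18, 22, 25, 31, 40}
Listing elements: 12, 16, 18, 22, 25, 31, 40
Counting: 7 elements
|A| = 7

7


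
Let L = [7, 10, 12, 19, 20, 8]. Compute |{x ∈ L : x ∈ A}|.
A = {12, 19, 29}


Set A = {12, 19, 29}
Candidates: [7, 10, 12, 19, 20, 8]
Check each candidate:
7 ∉ A, 10 ∉ A, 12 ∈ A, 19 ∈ A, 20 ∉ A, 8 ∉ A
Count of candidates in A: 2

2


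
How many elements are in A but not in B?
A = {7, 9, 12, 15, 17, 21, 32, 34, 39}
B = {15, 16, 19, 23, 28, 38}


Set A = {7, 9, 12, 15, 17, 21, 32, 34, 39}
Set B = {15, 16, 19, 23, 28, 38}
A \ B = {7, 9, 12, 17, 21, 32, 34, 39}
|A \ B| = 8

8


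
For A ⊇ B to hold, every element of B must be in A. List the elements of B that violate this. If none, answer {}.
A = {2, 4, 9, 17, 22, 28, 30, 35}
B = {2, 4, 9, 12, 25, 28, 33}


Set A = {2, 4, 9, 17, 22, 28, 30, 35}
Set B = {2, 4, 9, 12, 25, 28, 33}
Check each element of B against A:
2 ∈ A, 4 ∈ A, 9 ∈ A, 12 ∉ A (include), 25 ∉ A (include), 28 ∈ A, 33 ∉ A (include)
Elements of B not in A: {12, 25, 33}

{12, 25, 33}


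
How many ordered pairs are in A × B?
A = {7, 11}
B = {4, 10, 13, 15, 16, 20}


Set A = {7, 11} has 2 elements.
Set B = {4, 10, 13, 15, 16, 20} has 6 elements.
|A × B| = |A| × |B| = 2 × 6 = 12

12


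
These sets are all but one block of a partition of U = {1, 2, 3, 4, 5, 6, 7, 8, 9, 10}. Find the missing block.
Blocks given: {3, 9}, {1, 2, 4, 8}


U = {1, 2, 3, 4, 5, 6, 7, 8, 9, 10}
Shown blocks: {3, 9}, {1, 2, 4, 8}
A partition's blocks are pairwise disjoint and cover U, so the missing block = U \ (union of shown blocks).
Union of shown blocks: {1, 2, 3, 4, 8, 9}
Missing block = U \ (union) = {5, 6, 7, 10}

{5, 6, 7, 10}


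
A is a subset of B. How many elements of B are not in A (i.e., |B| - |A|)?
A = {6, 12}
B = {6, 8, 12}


Set A = {6, 12}, |A| = 2
Set B = {6, 8, 12}, |B| = 3
Since A ⊆ B: B \ A = {8}
|B| - |A| = 3 - 2 = 1

1


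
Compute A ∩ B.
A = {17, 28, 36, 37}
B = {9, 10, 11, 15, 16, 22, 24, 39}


Set A = {17, 28, 36, 37}
Set B = {9, 10, 11, 15, 16, 22, 24, 39}
A ∩ B includes only elements in both sets.
Check each element of A against B:
17 ✗, 28 ✗, 36 ✗, 37 ✗
A ∩ B = {}

{}


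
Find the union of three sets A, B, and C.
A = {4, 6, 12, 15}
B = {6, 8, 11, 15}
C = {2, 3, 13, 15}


Set A = {4, 6, 12, 15}
Set B = {6, 8, 11, 15}
Set C = {2, 3, 13, 15}
First, A ∪ B = {4, 6, 8, 11, 12, 15}
Then, (A ∪ B) ∪ C = {2, 3, 4, 6, 8, 11, 12, 13, 15}

{2, 3, 4, 6, 8, 11, 12, 13, 15}


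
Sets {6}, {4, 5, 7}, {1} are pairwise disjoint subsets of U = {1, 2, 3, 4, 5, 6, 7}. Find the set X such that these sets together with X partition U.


U = {1, 2, 3, 4, 5, 6, 7}
Shown blocks: {6}, {4, 5, 7}, {1}
A partition's blocks are pairwise disjoint and cover U, so the missing block = U \ (union of shown blocks).
Union of shown blocks: {1, 4, 5, 6, 7}
Missing block = U \ (union) = {2, 3}

{2, 3}


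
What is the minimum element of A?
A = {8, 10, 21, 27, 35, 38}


Set A = {8, 10, 21, 27, 35, 38}
Elements in ascending order: 8, 10, 21, 27, 35, 38
The smallest element is 8.

8


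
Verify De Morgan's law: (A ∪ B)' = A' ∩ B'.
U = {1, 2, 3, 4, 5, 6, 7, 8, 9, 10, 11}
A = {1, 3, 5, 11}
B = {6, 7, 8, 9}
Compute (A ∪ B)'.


U = {1, 2, 3, 4, 5, 6, 7, 8, 9, 10, 11}
A = {1, 3, 5, 11}, B = {6, 7, 8, 9}
A ∪ B = {1, 3, 5, 6, 7, 8, 9, 11}
(A ∪ B)' = U \ (A ∪ B) = {2, 4, 10}
Verification via A' ∩ B': A' = {2, 4, 6, 7, 8, 9, 10}, B' = {1, 2, 3, 4, 5, 10, 11}
A' ∩ B' = {2, 4, 10} ✓

{2, 4, 10}


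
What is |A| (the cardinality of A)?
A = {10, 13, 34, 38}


Set A = {10, 13, 34, 38}
Listing elements: 10, 13, 34, 38
Counting: 4 elements
|A| = 4

4


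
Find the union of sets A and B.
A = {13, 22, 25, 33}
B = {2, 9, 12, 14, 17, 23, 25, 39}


Set A = {13, 22, 25, 33}
Set B = {2, 9, 12, 14, 17, 23, 25, 39}
A ∪ B includes all elements in either set.
Elements from A: {13, 22, 25, 33}
Elements from B not already included: {2, 9, 12, 14, 17, 23, 39}
A ∪ B = {2, 9, 12, 13, 14, 17, 22, 23, 25, 33, 39}

{2, 9, 12, 13, 14, 17, 22, 23, 25, 33, 39}
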